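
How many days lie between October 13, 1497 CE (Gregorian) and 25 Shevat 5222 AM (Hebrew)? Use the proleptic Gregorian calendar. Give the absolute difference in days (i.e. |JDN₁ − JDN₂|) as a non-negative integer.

First date → JDN 2268114; second date → JDN 2255079.
The interval is |2268114 − 2255079| = 13035 days.

13035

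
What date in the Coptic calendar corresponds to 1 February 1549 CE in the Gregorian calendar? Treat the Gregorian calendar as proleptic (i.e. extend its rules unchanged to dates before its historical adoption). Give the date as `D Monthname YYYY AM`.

27 Tobi 1265 AM

Both dates share Julian Day Number 2286852; in the Coptic calendar that is 27 Tobi 1265 AM.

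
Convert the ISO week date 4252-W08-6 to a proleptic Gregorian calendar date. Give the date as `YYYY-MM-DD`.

4252-02-21

ISO week 1 of 4252 is the week containing the first Thursday of 4252.
Week 8, day 6 (Saturday) lands on 4252-02-21.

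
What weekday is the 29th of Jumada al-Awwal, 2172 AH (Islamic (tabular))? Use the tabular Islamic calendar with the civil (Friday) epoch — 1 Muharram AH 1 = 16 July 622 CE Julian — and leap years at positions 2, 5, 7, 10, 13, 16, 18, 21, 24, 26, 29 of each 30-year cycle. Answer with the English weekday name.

Saturday

Equivalently 20 April 2729 Gregorian, JDN 2717916.
JDN 2717916 mod 7 = 5, and JDN 0 was a Monday, so this is a Saturday.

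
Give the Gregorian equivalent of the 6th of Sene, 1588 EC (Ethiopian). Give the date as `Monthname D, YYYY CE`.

Both dates share Julian Day Number 2304148; in the Gregorian calendar that is 10 June 1596 CE.

June 10, 1596 CE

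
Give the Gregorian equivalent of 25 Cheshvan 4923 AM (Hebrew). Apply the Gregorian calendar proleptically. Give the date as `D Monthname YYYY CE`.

Julian Day Number of the source date = 2145786.
Converting JDN 2145786 to the Gregorian calendar gives 11 November 1162 CE.

11 November 1162 CE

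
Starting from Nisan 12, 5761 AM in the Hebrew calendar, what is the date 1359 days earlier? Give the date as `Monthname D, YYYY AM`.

Tammuz 11, 5757 AM

The starting date is JDN 2452005; 2452005 − 1359 = 2450646.
JDN 2450646 corresponds to Tammuz 11, 5757 AM.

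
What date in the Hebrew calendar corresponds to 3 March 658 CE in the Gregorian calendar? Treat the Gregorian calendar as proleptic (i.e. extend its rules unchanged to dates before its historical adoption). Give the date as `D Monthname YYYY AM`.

Julian Day Number of the source date = 1961451.
Converting JDN 1961451 to the Hebrew calendar gives 20 Adar 4418 AM.

20 Adar 4418 AM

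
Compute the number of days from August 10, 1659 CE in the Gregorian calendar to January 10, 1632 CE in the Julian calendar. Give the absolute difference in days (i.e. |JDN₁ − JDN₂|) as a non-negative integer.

First date → JDN 2327219; second date → JDN 2317155.
The interval is |2327219 − 2317155| = 10064 days.

10064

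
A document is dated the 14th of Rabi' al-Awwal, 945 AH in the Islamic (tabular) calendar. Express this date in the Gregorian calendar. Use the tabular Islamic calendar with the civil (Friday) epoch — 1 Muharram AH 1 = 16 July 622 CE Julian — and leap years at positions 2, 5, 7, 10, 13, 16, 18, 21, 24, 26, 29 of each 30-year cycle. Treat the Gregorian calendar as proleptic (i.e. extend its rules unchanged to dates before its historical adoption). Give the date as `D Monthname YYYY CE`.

Both dates share Julian Day Number 2283034; in the Gregorian calendar that is 20 August 1538 CE.

20 August 1538 CE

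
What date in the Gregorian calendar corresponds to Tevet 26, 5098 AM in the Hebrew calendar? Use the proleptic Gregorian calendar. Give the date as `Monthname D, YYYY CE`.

Julian Day Number of the source date = 2209750.
Converting JDN 2209750 to the Gregorian calendar gives 27 December 1337 CE.

December 27, 1337 CE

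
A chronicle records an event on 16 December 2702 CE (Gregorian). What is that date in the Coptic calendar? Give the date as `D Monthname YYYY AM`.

Julian Day Number of the source date = 2708294.
Converting JDN 2708294 to the Coptic calendar gives 1 Koiak 2419 AM.

1 Koiak 2419 AM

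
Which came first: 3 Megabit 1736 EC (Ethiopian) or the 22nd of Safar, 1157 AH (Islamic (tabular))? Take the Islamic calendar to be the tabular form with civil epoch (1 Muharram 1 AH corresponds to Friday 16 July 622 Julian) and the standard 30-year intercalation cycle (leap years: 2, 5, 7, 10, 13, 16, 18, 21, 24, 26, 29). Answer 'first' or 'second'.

first

First date → JDN 2358112; second date → JDN 2358139.
JDN 2358112 < JDN 2358139, so the first date is earlier.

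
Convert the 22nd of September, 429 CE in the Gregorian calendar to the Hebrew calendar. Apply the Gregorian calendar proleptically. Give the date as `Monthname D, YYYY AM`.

Julian Day Number of the source date = 1878014.
Converting JDN 1878014 to the Hebrew calendar gives 6 Tishrei 4190 AM.

Tishrei 6, 4190 AM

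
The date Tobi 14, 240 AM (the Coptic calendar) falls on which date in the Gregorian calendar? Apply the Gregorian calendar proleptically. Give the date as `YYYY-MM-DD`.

0524-01-12

Julian Day Number of the source date = 1912458.
Converting JDN 1912458 to the Gregorian calendar gives 12 January 524 CE.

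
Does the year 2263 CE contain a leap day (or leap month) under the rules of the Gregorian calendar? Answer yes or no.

no

2263 is not divisible by 4, so it is a common year.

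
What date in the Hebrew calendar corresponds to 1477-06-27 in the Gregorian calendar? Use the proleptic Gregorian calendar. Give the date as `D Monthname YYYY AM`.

Julian Day Number of the source date = 2260701.
Converting JDN 2260701 to the Hebrew calendar gives 7 Tammuz 5237 AM.

7 Tammuz 5237 AM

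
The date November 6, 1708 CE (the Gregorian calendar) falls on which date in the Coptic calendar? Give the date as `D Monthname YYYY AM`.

Julian Day Number of the source date = 2345204.
Converting JDN 2345204 to the Coptic calendar gives 29 Paopi 1425 AM.

29 Paopi 1425 AM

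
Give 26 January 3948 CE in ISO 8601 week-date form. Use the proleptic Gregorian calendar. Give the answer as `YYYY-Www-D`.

The weekday is Monday (ISO weekday 1).
That Monday belongs to ISO week 5 of ISO year 3948.

3948-W05-1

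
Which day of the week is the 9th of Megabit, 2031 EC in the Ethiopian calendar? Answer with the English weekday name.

Friday

In the Gregorian calendar this is 18 March 2039 (JDN 2465866).
Since JDN mod 7 = 4 (0 = Monday), the day is Friday.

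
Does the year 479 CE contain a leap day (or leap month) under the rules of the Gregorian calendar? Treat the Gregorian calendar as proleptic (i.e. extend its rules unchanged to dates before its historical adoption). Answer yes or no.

479 is not divisible by 4, so it is a common year.

no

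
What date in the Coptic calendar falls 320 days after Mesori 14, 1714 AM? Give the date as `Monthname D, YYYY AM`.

Paoni 29, 1715 AM

JDN of Mesori 14, 1714 AM = 2451046.
2451046 + 320 = 2451366.
JDN 2451366 in the Coptic calendar is Paoni 29, 1715 AM.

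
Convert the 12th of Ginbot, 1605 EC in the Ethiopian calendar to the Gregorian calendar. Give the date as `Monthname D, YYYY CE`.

Julian Day Number of the source date = 2310333.
Converting JDN 2310333 to the Gregorian calendar gives 17 May 1613 CE.

May 17, 1613 CE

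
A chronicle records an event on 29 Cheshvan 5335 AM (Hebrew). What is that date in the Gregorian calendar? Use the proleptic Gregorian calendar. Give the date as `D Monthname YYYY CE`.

Julian Day Number of the source date = 2296278.
Converting JDN 2296278 to the Gregorian calendar gives 23 November 1574 CE.

23 November 1574 CE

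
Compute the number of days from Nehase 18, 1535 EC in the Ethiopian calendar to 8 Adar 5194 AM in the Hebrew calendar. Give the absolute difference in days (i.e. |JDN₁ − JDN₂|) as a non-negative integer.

39987

JDN of the first date = 2284861.
JDN of the second date = 2244874.
|2244874 − 2284861| = 39987.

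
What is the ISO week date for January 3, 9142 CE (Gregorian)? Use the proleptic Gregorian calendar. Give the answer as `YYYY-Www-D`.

9142-W01-6

The weekday is Saturday (ISO weekday 6).
That Saturday belongs to ISO week 1 of ISO year 9142.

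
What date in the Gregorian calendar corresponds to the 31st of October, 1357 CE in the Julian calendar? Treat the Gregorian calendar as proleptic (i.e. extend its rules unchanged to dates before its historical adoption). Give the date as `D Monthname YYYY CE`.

The Julian–Gregorian offset here is 8 days (Julian trailing).
31 October 1357 Julian + 8 days → 8 November 1357 Gregorian.

8 November 1357 CE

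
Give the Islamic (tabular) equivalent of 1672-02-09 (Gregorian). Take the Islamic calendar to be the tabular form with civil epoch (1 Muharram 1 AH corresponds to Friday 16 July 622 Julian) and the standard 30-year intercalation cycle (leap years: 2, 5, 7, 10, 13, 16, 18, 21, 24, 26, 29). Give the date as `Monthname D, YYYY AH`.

Both dates share Julian Day Number 2331785; in the tabular Islamic calendar that is 10 Shawwal 1082 AH.

Shawwal 10, 1082 AH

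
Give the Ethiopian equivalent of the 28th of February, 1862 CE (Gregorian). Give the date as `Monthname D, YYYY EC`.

Yekatit 22, 1854 EC

Both dates share Julian Day Number 2401200; in the Ethiopian calendar that is 22 Yekatit 1854 EC.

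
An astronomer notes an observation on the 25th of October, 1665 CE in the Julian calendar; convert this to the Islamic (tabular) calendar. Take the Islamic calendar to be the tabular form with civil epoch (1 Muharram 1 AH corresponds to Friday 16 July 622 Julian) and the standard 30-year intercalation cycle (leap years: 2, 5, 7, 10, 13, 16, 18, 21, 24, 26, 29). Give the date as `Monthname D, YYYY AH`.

Rabi' al-Thani 25, 1076 AH

Julian Day Number of the source date = 2329497.
Converting JDN 2329497 to the tabular Islamic calendar gives 25 Rabi' al-Thani 1076 AH.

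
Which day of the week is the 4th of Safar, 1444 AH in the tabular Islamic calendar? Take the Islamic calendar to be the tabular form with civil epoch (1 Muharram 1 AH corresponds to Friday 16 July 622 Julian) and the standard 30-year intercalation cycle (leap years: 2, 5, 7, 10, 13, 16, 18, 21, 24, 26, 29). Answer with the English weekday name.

This is JDN 2459824 (1 September 2022 Gregorian).
2459824 ≡ 3 (mod 7); counting from Monday = 0 gives Thursday.

Thursday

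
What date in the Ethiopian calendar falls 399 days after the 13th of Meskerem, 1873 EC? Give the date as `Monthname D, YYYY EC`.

Tikimt 17, 1874 EC

JDN of the 13th of Meskerem, 1873 EC = 2407981.
2407981 + 399 = 2408380.
JDN 2408380 in the Ethiopian calendar is Tikimt 17, 1874 EC.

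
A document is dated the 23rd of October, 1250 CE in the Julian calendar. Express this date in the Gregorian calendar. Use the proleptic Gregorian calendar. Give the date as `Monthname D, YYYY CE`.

The Julian–Gregorian offset here is 7 days (Julian trailing).
23 October 1250 Julian + 7 days → 30 October 1250 Gregorian.

October 30, 1250 CE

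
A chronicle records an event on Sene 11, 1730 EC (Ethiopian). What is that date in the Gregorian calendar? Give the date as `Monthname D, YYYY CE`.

June 16, 1738 CE

Both dates share Julian Day Number 2356018; in the Gregorian calendar that is 16 June 1738 CE.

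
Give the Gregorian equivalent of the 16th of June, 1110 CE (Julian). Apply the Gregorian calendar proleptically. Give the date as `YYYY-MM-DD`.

At this point the Julian calendar is 7 days behind the Gregorian.
16 June 1110 Julian + 7 days → 23 June 1110 Gregorian.

1110-06-23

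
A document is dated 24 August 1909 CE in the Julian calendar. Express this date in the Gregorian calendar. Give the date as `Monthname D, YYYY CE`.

September 6, 1909 CE

For dates in this range the Gregorian date is 13 days ahead of the Julian.
24 August 1909 Julian + 13 days → 6 September 1909 Gregorian.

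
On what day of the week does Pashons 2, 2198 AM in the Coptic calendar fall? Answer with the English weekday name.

This is JDN 2627725 (13 May 2482 Gregorian).
2627725 ≡ 2 (mod 7); counting from Monday = 0 gives Wednesday.

Wednesday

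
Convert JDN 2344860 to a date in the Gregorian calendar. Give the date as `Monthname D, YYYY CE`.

November 28, 1707 CE

JDN 2451545 is 1 Jan 2000; 2344860 is −106685 days from there.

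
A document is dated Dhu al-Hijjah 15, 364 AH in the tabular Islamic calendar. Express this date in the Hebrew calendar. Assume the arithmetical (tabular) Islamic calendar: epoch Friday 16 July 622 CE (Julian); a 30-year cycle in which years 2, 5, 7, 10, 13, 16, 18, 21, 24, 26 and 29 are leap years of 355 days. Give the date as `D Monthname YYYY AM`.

Both dates share Julian Day Number 2077414; in the Hebrew calendar that is 16 Elul 4735 AM.

16 Elul 4735 AM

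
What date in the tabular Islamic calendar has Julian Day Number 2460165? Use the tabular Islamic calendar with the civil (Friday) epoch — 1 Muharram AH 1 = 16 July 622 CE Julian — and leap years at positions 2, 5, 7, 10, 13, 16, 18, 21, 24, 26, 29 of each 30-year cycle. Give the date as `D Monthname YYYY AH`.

21 Muharram 1445 AH

The Gregorian equivalent of JDN 2460165 is 8 August 2023.
In the tabular Islamic calendar that day is 21 Muharram 1445 AH.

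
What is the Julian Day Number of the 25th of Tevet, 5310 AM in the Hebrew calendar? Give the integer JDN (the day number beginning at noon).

2287208

In the proleptic Gregorian calendar the same day is 23 January 1550.
JDN 2400001 is 17 November 1858 CE (Gregorian), MJD 0; the target day is −112793 days from there, so JDN = 2287208.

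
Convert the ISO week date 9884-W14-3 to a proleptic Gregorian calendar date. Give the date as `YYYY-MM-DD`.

9884-04-02

ISO week 1 of 9884 is the week containing the first Thursday of 9884.
Week 14, day 3 (Wednesday) lands on 9884-04-02.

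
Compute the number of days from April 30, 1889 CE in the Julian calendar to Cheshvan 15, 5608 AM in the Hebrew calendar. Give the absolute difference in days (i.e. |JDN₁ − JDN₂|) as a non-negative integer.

JDN of the first date = 2411135.
JDN of the second date = 2395960.
|2395960 − 2411135| = 15175.

15175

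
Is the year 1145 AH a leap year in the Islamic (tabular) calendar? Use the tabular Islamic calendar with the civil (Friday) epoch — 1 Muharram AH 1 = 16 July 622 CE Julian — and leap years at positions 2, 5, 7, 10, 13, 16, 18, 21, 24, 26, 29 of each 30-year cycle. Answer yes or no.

Year 1145 AH is year 5 of its 30-year cycle; leap positions are 2, 5, 7, 10, 13, 16, 18, 21, 24, 26, 29, so it is a leap year (355 days).

yes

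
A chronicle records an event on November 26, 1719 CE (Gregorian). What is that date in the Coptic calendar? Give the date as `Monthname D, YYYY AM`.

Hathor 18, 1436 AM

Julian Day Number of the source date = 2349241.
Converting JDN 2349241 to the Coptic calendar gives 18 Hathor 1436 AM.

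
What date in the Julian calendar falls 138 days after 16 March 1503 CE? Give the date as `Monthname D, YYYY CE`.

August 1, 1503 CE

The starting date is JDN 2270103; 2270103 + 138 = 2270241.
JDN 2270241 corresponds to August 1, 1503 CE.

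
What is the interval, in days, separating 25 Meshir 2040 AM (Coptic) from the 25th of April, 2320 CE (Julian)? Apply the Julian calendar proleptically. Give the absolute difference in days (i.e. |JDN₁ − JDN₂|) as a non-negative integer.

JDN of the first date = 2569949.
JDN of the second date = 2568553.
|2568553 − 2569949| = 1396.

1396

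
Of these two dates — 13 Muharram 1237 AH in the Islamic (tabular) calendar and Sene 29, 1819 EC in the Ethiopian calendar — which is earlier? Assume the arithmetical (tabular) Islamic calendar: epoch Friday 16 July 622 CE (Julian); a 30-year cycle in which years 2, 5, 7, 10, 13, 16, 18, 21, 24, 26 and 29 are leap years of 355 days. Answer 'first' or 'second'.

Converting both to JDN: 2386449 vs 2388543; the smaller is the first.

first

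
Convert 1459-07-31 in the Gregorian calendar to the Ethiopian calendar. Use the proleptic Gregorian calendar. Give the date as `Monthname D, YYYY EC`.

Hamle 28, 1451 EC

Julian Day Number of the source date = 2254160.
Converting JDN 2254160 to the Ethiopian calendar gives 28 Hamle 1451 EC.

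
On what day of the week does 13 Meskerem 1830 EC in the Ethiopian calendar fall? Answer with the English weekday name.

Equivalently 22 September 1837 Gregorian, JDN 2392275.
Since JDN mod 7 = 4 (0 = Monday), the day is Friday.

Friday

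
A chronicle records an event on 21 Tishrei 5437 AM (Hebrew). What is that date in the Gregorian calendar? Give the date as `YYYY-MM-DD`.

1676-09-28

Both dates share Julian Day Number 2333478; in the Gregorian calendar that is 28 September 1676 CE.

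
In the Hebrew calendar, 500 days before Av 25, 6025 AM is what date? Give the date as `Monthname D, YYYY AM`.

Adar 26, 6024 AM

JDN of Av 25, 6025 AM = 2548553.
2548553 − 500 = 2548053.
JDN 2548053 in the Hebrew calendar is Adar 26, 6024 AM.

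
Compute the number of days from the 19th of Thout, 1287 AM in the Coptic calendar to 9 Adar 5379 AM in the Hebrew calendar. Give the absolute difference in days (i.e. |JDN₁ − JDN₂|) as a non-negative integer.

17682

JDN of the first date = 2294759.
JDN of the second date = 2312441.
|2312441 − 2294759| = 17682.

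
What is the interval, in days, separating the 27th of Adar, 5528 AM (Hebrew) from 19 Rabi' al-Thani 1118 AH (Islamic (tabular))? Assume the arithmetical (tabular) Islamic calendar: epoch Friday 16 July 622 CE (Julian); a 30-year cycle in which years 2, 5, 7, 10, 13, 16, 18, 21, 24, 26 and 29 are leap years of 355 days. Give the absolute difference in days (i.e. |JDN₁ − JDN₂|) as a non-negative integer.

First date → JDN 2366884; second date → JDN 2344375.
The interval is |2366884 − 2344375| = 22509 days.

22509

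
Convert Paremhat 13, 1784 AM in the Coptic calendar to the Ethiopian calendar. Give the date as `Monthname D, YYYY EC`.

Megabit 13, 2060 EC

Julian Day Number of the source date = 2476463.
Converting JDN 2476463 to the Ethiopian calendar gives 13 Megabit 2060 EC.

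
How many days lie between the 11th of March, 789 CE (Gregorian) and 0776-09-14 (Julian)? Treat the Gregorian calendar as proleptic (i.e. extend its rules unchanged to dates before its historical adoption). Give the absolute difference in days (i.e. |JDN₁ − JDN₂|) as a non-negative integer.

First date → JDN 2009306; second date → JDN 2004749.
The interval is |2009306 − 2004749| = 4557 days.

4557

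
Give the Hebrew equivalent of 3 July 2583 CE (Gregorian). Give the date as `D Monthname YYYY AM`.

Both dates share Julian Day Number 2664665; in the Hebrew calendar that is 22 Tammuz 6343 AM.

22 Tammuz 6343 AM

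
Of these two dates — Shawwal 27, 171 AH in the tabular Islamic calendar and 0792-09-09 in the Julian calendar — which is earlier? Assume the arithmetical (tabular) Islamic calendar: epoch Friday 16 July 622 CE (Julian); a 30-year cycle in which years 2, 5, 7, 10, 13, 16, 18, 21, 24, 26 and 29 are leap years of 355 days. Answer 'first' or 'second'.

First date → JDN 2008974; second date → JDN 2010588.
JDN 2008974 < JDN 2010588, so the first date is earlier.

first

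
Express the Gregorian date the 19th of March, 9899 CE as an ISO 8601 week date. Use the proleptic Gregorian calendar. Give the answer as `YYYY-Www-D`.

The weekday is Sunday (ISO weekday 7).
That Sunday belongs to ISO week 11 of ISO year 9899.

9899-W11-7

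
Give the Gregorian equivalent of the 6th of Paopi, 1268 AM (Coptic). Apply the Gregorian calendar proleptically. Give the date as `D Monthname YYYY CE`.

Both dates share Julian Day Number 2287837; in the Gregorian calendar that is 14 October 1551 CE.

14 October 1551 CE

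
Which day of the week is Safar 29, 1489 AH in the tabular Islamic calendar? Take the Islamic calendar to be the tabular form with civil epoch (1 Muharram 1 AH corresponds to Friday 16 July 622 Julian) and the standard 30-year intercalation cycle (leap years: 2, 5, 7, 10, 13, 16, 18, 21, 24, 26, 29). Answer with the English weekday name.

Tuesday

Equivalently 25 May 2066 Gregorian, JDN 2475796.
2475796 ≡ 1 (mod 7); counting from Monday = 0 gives Tuesday.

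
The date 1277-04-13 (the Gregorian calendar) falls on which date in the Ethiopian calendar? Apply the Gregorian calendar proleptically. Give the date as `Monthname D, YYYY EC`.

Miyazya 11, 1269 EC

Both dates share Julian Day Number 2187578; in the Ethiopian calendar that is 11 Miyazya 1269 EC.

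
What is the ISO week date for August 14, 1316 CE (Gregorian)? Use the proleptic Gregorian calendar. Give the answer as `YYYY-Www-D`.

1316-W33-5

The weekday is Friday (ISO weekday 5).
That Friday belongs to ISO week 33 of ISO year 1316.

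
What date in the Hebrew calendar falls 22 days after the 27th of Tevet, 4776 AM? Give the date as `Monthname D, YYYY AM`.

Shevat 20, 4776 AM

JDN of the 27th of Tevet, 4776 AM = 2092162.
2092162 + 22 = 2092184.
JDN 2092184 in the Hebrew calendar is Shevat 20, 4776 AM.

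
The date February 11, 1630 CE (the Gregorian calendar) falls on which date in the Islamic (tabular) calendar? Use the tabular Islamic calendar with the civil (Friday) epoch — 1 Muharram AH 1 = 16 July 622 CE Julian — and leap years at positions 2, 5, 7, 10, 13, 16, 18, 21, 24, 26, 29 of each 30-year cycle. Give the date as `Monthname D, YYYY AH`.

Jumada al-Thani 27, 1039 AH

Both dates share Julian Day Number 2316447; in the tabular Islamic calendar that is 27 Jumada al-Thani 1039 AH.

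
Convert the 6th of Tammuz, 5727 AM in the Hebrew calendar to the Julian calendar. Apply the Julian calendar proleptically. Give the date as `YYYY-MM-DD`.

1967-07-01

Both dates share Julian Day Number 2439686; in the Julian calendar that is 1 July 1967 CE.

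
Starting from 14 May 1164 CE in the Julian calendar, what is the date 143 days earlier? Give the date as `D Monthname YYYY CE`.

23 December 1163 CE

JDN of 14 May 1164 CE = 2146343.
2146343 − 143 = 2146200.
JDN 2146200 in the Julian calendar is 23 December 1163 CE.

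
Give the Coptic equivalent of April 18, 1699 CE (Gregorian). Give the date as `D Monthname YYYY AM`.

Both dates share Julian Day Number 2341715; in the Coptic calendar that is 13 Parmouti 1415 AM.

13 Parmouti 1415 AM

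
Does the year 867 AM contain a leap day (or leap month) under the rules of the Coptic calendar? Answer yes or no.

867 mod 4 = 3; in the Coptic calendar a year is leap when year mod 4 = 3, so it is a leap year.

yes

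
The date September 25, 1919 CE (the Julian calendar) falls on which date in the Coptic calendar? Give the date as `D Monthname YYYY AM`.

Julian Day Number of the source date = 2422240.
Converting JDN 2422240 to the Coptic calendar gives 27 Thout 1636 AM.

27 Thout 1636 AM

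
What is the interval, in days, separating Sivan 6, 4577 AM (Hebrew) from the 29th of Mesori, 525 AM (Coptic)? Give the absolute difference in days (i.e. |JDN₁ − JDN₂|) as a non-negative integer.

2833

First date → JDN 2019612; second date → JDN 2016779.
The interval is |2019612 − 2016779| = 2833 days.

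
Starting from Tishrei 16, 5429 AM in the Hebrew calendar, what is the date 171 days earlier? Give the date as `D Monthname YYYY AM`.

Counting 171 days back from JDN 2330549 reaches JDN 2330378, which is 22 Nisan 5428 AM.

22 Nisan 5428 AM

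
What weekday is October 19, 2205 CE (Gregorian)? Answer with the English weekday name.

Saturday

2526711 ≡ 5 (mod 7); counting from Monday = 0 gives Saturday.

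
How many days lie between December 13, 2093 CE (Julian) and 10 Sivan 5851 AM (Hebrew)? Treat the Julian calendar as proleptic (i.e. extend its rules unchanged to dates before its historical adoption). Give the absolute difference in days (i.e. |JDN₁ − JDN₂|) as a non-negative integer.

First date → JDN 2485873; second date → JDN 2484929.
The interval is |2485873 − 2484929| = 944 days.

944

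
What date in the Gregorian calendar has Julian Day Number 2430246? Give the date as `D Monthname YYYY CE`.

Counting from JDN 2299161 = 15 Oct 1582 gives an offset of 131085 days.

8 September 1941 CE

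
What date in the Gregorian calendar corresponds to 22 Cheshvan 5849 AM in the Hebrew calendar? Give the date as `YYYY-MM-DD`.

2088-11-06

Julian Day Number of the source date = 2483997.
Converting JDN 2483997 to the Gregorian calendar gives 6 November 2088 CE.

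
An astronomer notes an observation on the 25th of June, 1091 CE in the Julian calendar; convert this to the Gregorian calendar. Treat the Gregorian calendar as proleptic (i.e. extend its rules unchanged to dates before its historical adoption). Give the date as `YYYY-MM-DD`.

The Julian–Gregorian offset here is 6 days (Julian trailing).
25 June 1091 Julian + 6 days → 1 July 1091 Gregorian.

1091-07-01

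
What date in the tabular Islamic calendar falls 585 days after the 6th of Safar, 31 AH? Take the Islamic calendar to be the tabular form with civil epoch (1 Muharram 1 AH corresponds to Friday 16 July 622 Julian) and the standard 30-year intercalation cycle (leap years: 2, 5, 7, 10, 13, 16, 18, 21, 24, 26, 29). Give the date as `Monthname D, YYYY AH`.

Shawwal 1, 32 AH

Counting 585 days forward from JDN 1959106 reaches JDN 1959691, which is Shawwal 1, 32 AH.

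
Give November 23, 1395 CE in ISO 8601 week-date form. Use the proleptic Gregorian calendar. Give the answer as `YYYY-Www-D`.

The weekday is Monday (ISO weekday 1).
That Monday belongs to ISO week 48 of ISO year 1395.

1395-W48-1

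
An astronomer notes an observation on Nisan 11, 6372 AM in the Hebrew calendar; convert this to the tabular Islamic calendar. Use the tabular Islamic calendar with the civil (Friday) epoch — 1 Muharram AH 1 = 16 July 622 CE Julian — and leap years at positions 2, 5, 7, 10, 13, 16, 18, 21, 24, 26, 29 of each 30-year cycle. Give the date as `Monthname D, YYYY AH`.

Julian Day Number of the source date = 2675168.
Converting JDN 2675168 to the tabular Islamic calendar gives 11 Shawwal 2051 AH.

Shawwal 11, 2051 AH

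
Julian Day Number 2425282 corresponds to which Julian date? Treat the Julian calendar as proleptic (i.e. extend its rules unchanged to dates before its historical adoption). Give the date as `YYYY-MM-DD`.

1928-01-23

JDN 2425282 is 5 February 1928 in the Gregorian calendar.
In the Julian calendar that day is 1928-01-23.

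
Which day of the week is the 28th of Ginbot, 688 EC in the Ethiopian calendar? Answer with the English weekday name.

Equivalently 26 May 696 Gregorian, JDN 1975415.
Since JDN mod 7 = 1 (0 = Monday), the day is Tuesday.

Tuesday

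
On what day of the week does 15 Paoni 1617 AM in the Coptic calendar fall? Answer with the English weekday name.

Equivalently 22 June 1901 Gregorian, JDN 2415558.
2415558 ≡ 5 (mod 7); counting from Monday = 0 gives Saturday.

Saturday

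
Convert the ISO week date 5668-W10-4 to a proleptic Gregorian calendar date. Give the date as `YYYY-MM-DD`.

ISO week 1 of 5668 is the week containing the first Thursday of 5668.
Week 10, day 4 (Thursday) lands on 5668-03-08.

5668-03-08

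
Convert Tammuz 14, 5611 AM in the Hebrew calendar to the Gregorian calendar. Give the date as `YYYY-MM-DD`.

Julian Day Number of the source date = 2397318.
Converting JDN 2397318 to the Gregorian calendar gives 14 July 1851 CE.

1851-07-14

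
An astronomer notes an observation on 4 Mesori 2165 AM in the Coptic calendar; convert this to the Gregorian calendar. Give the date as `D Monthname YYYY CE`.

13 August 2449 CE

Both dates share Julian Day Number 2615764; in the Gregorian calendar that is 13 August 2449 CE.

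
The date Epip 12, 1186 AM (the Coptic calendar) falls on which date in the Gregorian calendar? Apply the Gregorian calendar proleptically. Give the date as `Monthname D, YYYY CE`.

Julian Day Number of the source date = 2258162.
Converting JDN 2258162 to the Gregorian calendar gives 15 July 1470 CE.

July 15, 1470 CE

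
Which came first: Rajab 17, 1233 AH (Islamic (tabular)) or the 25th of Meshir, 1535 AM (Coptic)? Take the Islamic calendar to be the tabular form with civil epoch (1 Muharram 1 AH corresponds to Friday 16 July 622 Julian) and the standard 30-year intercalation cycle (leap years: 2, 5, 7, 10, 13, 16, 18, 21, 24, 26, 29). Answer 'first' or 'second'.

first

First date → JDN 2385213; second date → JDN 2385497.
JDN 2385213 < JDN 2385497, so the first date is earlier.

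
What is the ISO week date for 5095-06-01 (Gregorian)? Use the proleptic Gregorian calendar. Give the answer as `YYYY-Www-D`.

The weekday is Saturday (ISO weekday 6).
That Saturday belongs to ISO week 22 of ISO year 5095.

5095-W22-6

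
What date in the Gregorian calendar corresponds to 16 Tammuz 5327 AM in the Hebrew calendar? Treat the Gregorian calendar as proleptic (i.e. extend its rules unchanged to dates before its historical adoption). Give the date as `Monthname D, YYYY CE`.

Julian Day Number of the source date = 2293578.
Converting JDN 2293578 to the Gregorian calendar gives 3 July 1567 CE.

July 3, 1567 CE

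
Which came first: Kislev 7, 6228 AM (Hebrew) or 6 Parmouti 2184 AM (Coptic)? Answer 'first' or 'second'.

first

Converting both to JDN: 2622451 vs 2622586; the smaller is the first.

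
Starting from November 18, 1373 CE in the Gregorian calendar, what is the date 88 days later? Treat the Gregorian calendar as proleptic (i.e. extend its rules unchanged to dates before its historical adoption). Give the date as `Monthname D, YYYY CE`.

JDN of November 18, 1373 CE = 2222860.
2222860 + 88 = 2222948.
JDN 2222948 in the Gregorian calendar is February 14, 1374 CE.

February 14, 1374 CE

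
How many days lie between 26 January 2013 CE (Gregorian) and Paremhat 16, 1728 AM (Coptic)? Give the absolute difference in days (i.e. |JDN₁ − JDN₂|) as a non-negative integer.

JDN of the first date = 2456319.
JDN of the second date = 2456012.
|2456012 − 2456319| = 307.

307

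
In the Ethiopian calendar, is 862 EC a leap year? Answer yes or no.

862 mod 4 = 2; in the Ethiopian calendar a year is leap when year mod 4 = 3, so it is a common year.

no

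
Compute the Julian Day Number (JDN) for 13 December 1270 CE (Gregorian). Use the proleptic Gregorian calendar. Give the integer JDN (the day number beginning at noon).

JDN 2400001 is 17 November 1858 CE (Gregorian), MJD 0; the target day is −214736 days from there, so JDN = 2185265.

2185265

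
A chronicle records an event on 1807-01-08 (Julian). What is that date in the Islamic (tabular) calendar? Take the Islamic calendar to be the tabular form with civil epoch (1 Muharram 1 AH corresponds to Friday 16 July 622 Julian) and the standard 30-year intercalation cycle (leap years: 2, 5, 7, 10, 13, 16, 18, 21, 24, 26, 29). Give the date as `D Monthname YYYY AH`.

Julian Day Number of the source date = 2381072.
Converting JDN 2381072 to the tabular Islamic calendar gives 11 Dhu al-Qa'dah 1221 AH.

11 Dhu al-Qa'dah 1221 AH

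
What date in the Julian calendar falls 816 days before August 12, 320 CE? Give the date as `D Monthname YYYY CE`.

19 May 318 CE

The starting date is JDN 1838162; 1838162 − 816 = 1837346.
JDN 1837346 corresponds to 19 May 318 CE.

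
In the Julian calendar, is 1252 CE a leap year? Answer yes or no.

yes

1252 mod 4 = 0, so it is a leap year in the Julian calendar.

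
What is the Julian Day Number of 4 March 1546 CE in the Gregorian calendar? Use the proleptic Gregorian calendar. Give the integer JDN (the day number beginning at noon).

JDN 2400001 is 17 November 1858 CE (Gregorian), MJD 0; the target day is −114214 days from there, so JDN = 2285787.

2285787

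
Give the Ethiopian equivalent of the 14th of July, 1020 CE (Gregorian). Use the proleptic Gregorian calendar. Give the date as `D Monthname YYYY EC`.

Julian Day Number of the source date = 2093802.
Converting JDN 2093802 to the Ethiopian calendar gives 14 Hamle 1012 EC.

14 Hamle 1012 EC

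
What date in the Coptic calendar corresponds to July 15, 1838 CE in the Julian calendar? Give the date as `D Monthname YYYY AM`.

Both dates share Julian Day Number 2392583; in the Coptic calendar that is 21 Epip 1554 AM.

21 Epip 1554 AM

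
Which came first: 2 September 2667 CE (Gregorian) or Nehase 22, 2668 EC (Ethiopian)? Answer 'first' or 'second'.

Converting both to JDN: 2695406 vs 2698694; the smaller is the first.

first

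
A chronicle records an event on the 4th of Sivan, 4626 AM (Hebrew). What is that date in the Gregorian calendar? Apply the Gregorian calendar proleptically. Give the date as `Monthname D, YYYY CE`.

May 26, 866 CE

Julian Day Number of the source date = 2037506.
Converting JDN 2037506 to the Gregorian calendar gives 26 May 866 CE.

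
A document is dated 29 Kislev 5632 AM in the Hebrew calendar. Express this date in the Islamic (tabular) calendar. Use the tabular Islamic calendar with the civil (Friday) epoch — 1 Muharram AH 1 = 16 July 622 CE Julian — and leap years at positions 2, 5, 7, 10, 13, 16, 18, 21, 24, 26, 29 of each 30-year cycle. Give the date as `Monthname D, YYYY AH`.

The source date corresponds to 12 December 1871 in the Gregorian calendar (JDN 2404774).
That day falls on 29 Ramadan 1288 AH in the tabular Islamic calendar.

Ramadan 29, 1288 AH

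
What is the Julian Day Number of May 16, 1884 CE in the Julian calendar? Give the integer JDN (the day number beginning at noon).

Equivalently 28 May 1884 (Gregorian).
JDN 2299161 is 15 October 1582 CE (Gregorian); the target day is +110164 days from there, so JDN = 2409325.

2409325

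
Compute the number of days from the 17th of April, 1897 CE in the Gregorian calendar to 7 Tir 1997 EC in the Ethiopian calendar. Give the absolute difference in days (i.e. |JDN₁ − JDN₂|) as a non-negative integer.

JDN of the first date = 2414032.
JDN of the second date = 2453386.
|2453386 − 2414032| = 39354.

39354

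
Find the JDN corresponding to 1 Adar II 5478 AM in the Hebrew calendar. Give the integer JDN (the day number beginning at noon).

2348609

Equivalently 4 March 1718 (Gregorian).
JDN 2400001 is 17 November 1858 CE (Gregorian), MJD 0; the target day is −51392 days from there, so JDN = 2348609.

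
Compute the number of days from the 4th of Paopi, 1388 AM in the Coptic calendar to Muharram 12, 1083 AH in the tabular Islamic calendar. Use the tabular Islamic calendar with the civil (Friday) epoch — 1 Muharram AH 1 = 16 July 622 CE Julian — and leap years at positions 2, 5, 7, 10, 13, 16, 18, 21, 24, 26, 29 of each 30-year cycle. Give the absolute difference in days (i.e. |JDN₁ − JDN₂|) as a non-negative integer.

JDN of the first date = 2331665.
JDN of the second date = 2331876.
|2331876 − 2331665| = 211.

211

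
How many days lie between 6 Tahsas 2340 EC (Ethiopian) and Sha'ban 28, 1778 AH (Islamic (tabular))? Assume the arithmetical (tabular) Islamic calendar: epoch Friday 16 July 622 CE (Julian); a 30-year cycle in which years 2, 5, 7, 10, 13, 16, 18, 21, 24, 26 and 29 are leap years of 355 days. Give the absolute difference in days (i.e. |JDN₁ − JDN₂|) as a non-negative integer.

First date → JDN 2578636; second date → JDN 2578384.
The interval is |2578636 − 2578384| = 252 days.

252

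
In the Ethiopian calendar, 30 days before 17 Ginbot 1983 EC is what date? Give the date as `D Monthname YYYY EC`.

17 Miyazya 1983 EC

JDN of 17 Ginbot 1983 EC = 2448402.
2448402 − 30 = 2448372.
JDN 2448372 in the Ethiopian calendar is 17 Miyazya 1983 EC.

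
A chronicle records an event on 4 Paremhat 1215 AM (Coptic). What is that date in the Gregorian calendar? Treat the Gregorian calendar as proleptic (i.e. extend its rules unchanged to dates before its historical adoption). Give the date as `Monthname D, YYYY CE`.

March 9, 1499 CE

Both dates share Julian Day Number 2268626; in the Gregorian calendar that is 9 March 1499 CE.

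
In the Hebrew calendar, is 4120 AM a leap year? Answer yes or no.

no

Hebrew year 4120 is year 16 of its 19-year Metonic cycle; leap years are at positions 3, 6, 8, 11, 14, 17, 19, so it is a common year (12 months).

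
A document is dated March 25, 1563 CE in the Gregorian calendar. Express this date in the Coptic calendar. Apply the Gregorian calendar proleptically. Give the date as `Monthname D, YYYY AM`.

Paremhat 19, 1279 AM

Both dates share Julian Day Number 2292017; in the Coptic calendar that is 19 Paremhat 1279 AM.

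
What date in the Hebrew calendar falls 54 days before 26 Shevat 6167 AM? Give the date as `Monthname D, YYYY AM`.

Tevet 1, 6167 AM

Counting 54 days back from JDN 2600234 reaches JDN 2600180, which is Tevet 1, 6167 AM.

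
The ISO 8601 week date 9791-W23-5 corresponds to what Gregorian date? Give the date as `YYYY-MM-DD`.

ISO week 1 of 9791 is the week containing the first Thursday of 9791.
Week 23, day 5 (Friday) lands on 9791-06-10.

9791-06-10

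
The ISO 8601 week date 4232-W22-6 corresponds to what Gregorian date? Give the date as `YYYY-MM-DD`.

4232-06-02

ISO week 1 of 4232 is the week containing the first Thursday of 4232.
Week 22, day 6 (Saturday) lands on 4232-06-02.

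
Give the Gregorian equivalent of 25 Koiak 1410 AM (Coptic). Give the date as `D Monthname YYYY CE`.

31 December 1693 CE

Julian Day Number of the source date = 2339781.
Converting JDN 2339781 to the Gregorian calendar gives 31 December 1693 CE.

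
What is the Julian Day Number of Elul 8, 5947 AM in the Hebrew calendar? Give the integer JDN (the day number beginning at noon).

2520100

Equivalently 12 September 2187 (Gregorian).
JDN 2451545 is 1 January 2000 CE (Gregorian); the target day is +68555 days from there, so JDN = 2520100.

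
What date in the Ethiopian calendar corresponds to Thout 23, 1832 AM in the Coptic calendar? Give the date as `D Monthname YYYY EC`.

23 Meskerem 2108 EC

Julian Day Number of the source date = 2493825.
Converting JDN 2493825 to the Ethiopian calendar gives 23 Meskerem 2108 EC.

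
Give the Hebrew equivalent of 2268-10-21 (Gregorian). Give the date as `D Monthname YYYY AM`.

14 Cheshvan 6029 AM

Julian Day Number of the source date = 2549724.
Converting JDN 2549724 to the Hebrew calendar gives 14 Cheshvan 6029 AM.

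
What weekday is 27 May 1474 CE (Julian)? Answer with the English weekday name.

Friday

In the proleptic Gregorian calendar this is 5 June 1474 (JDN 2259583).
JDN 2259583 mod 7 = 4, and JDN 0 was a Monday, so this is a Friday.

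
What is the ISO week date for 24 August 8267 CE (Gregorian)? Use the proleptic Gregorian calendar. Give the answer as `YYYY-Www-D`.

8267-W34-6

The weekday is Saturday (ISO weekday 6).
That Saturday belongs to ISO week 34 of ISO year 8267.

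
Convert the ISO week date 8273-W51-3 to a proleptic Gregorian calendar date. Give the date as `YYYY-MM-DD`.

ISO week 1 of 8273 is the week containing the first Thursday of 8273.
Week 51, day 3 (Wednesday) lands on 8273-12-17.

8273-12-17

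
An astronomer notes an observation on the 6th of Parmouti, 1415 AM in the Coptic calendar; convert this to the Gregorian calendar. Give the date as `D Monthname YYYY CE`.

Both dates share Julian Day Number 2341708; in the Gregorian calendar that is 11 April 1699 CE.

11 April 1699 CE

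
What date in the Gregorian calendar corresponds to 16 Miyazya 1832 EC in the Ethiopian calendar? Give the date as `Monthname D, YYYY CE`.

Julian Day Number of the source date = 2393219.
Converting JDN 2393219 to the Gregorian calendar gives 23 April 1840 CE.

April 23, 1840 CE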